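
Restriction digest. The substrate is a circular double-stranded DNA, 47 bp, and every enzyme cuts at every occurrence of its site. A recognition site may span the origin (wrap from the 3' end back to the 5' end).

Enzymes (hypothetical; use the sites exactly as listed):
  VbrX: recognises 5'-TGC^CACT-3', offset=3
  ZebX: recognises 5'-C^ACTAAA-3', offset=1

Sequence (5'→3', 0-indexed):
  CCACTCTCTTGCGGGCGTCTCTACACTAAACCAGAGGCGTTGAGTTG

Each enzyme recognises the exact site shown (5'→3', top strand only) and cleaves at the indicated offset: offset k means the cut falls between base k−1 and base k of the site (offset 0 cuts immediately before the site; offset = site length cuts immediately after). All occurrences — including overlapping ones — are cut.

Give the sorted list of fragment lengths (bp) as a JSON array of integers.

[23,24]

Site scan:
  VbrX (TGCCACT, off=3): starts [45] → cuts [1]
  ZebX (CACTAAA, off=1): starts [23] → cuts [24]

Pooled cuts: [1, 24]

Fragment lengths:
  1→24: 23 bp
  24→1 (wrap): 47-24+1 = 24 bp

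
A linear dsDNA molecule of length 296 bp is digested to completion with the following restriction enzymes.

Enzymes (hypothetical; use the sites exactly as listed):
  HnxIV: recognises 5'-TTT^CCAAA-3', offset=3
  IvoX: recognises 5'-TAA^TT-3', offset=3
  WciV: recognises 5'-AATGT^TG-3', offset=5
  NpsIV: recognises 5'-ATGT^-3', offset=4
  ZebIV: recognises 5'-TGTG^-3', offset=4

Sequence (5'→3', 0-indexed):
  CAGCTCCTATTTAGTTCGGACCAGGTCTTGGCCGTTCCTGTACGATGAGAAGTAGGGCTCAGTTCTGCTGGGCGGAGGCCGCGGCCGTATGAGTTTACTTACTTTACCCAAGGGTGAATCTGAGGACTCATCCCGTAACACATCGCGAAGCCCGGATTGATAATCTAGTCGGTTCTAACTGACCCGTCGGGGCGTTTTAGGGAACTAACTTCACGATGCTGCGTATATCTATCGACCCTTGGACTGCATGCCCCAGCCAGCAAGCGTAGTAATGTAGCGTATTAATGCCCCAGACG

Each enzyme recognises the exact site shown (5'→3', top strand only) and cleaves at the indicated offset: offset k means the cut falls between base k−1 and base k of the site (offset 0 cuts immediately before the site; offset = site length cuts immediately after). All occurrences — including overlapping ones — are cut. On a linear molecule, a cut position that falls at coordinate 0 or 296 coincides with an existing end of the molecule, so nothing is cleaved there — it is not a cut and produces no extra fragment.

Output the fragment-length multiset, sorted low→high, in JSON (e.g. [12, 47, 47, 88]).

[21,275]

Per-enzyme occurrences:
  HnxIV (TTTCCAAA, off=3): no sites
  IvoX (TAATT, off=3): no sites
  WciV (AATGTTG, off=5): no sites
  NpsIV (ATGT, off=4): starts [271] → cuts [275]
  ZebIV (TGTG, off=4): no sites

Pooled cuts: [275]

Fragment lengths:
  [0,275): 275 bp
  [275,296): 21 bp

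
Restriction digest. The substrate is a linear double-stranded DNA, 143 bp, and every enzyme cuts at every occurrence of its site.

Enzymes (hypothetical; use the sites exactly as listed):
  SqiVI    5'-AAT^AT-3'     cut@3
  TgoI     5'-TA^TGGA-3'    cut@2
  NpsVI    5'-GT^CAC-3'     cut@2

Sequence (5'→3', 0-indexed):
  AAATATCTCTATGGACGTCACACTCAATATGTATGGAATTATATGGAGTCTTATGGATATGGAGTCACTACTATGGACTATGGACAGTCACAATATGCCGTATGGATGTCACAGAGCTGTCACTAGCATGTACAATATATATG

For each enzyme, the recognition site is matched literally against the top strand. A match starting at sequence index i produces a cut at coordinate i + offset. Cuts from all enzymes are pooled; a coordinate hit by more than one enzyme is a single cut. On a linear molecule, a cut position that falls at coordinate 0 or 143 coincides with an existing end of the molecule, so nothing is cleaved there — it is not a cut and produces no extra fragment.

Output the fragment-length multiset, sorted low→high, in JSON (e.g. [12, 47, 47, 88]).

[4,5,6,6,6,7,7,7,7,7,8,8,8,10,10,10,11,16]

Scan for sites:
  SqiVI AATAT/3: at [1, 25, 91, 133] ⇒ [4, 28, 94, 136]
  TgoI TATGGA/2: at [9, 31, 41, 51, 57, 71, 78, 100] ⇒ [11, 33, 43, 53, 59, 73, 80, 102]
  NpsVI GTCAC/2: at [16, 63, 86, 107, 118] ⇒ [18, 65, 88, 109, 120]

Pooled cuts: [4, 11, 18, 28, 33, 43, 53, 59, 65, 73, 80, 88, 94, 102, 109, 120, 136]

Fragment lengths:
  [0,4): 4 bp
  [4,11): 7 bp
  [11,18): 7 bp
  [18,28): 10 bp
  [28,33): 5 bp
  [33,43): 10 bp
  [43,53): 10 bp
  [53,59): 6 bp
  [59,65): 6 bp
  [65,73): 8 bp
  [73,80): 7 bp
  [80,88): 8 bp
  [88,94): 6 bp
  [94,102): 8 bp
  [102,109): 7 bp
  [109,120): 11 bp
  [120,136): 16 bp
  [136,143): 7 bp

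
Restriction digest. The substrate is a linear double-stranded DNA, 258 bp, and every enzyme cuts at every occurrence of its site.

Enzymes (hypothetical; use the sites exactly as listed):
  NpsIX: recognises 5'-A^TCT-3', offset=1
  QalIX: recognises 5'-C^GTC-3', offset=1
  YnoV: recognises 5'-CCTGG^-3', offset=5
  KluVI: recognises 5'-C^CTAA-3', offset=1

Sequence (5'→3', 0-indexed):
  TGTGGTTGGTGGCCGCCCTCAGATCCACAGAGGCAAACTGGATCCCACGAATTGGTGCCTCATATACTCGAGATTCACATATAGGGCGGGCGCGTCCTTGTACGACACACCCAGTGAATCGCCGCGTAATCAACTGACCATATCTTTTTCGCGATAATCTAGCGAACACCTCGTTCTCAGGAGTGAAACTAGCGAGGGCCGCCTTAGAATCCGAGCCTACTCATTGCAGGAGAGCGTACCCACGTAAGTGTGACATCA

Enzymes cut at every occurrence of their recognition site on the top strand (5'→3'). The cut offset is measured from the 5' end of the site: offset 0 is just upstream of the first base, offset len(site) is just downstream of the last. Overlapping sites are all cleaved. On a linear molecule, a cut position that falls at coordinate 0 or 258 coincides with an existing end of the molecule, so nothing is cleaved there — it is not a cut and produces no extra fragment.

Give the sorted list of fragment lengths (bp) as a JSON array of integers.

[15,49,93,101]

Scan for sites:
  NpsIX ATCT/1: at [141, 156] ⇒ [142, 157]
  QalIX CGTC/1: at [92] ⇒ [93]
  YnoV (CCTGG, off=5): no sites
  KluVI (CCTAA, off=1): no sites

Pooled cuts: [93, 142, 157]

Fragment lengths:
  [0,93): 93 bp
  [93,142): 49 bp
  [142,157): 15 bp
  [157,258): 101 bp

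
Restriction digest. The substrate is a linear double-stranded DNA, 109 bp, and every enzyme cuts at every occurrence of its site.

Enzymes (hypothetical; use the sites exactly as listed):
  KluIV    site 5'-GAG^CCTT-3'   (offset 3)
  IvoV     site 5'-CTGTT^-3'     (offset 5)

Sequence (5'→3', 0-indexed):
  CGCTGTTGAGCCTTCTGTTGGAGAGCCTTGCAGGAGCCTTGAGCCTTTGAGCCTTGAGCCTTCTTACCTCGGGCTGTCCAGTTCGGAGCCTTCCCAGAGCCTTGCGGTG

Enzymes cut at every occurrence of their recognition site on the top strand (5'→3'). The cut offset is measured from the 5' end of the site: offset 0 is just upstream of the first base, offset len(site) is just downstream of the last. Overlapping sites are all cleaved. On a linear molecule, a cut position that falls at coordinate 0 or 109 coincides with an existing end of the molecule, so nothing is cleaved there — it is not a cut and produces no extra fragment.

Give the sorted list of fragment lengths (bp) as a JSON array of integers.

Scan for sites:
  KluIV GAGCCTT/3: at [7, 22, 33, 40, 48, 55, 85, 96] ⇒ [10, 25, 36, 43, 51, 58, 88, 99]
  IvoV CTGTT/5: at [2, 14] ⇒ [7, 19]

Pooled cuts: [7, 10, 19, 25, 36, 43, 51, 58, 88, 99]

Fragments:
  [0,7): 7 bp
  [7,10): 3 bp
  [10,19): 9 bp
  [19,25): 6 bp
  [25,36): 11 bp
  [36,43): 7 bp
  [43,51): 8 bp
  [51,58): 7 bp
  [58,88): 30 bp
  [88,99): 11 bp
  [99,109): 10 bp

[3,6,7,7,7,8,9,10,11,11,30]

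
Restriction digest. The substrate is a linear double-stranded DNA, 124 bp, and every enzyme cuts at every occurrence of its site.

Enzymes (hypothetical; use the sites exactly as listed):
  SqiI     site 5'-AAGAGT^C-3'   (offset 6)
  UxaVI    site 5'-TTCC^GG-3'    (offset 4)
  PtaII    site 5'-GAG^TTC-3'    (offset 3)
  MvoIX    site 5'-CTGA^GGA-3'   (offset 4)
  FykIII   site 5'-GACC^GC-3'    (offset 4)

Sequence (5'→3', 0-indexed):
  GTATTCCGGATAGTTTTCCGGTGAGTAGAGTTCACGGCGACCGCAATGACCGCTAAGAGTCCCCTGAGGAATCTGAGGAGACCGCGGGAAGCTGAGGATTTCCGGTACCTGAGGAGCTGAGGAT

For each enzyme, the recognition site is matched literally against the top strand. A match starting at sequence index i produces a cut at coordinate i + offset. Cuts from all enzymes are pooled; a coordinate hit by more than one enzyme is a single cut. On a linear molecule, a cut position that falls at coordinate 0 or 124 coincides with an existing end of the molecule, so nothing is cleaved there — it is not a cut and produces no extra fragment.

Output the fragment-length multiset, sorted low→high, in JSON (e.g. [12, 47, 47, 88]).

Per-enzyme occurrences:
  SqiI (AAGAGTC, off=6): starts [54] → cuts [60]
  UxaVI (TTCCGG, off=4): starts [3, 15, 99] → cuts [7, 19, 103]
  PtaII (GAGTTC, off=3): starts [27] → cuts [30]
  MvoIX (CTGAGGA, off=4): starts [63, 72, 91, 108, 116] → cuts [67, 76, 95, 112, 120]
  FykIII (GACCGC, off=4): starts [38, 47, 79] → cuts [42, 51, 83]

All cut coordinates (distinct, sorted): [7, 19, 30, 42, 51, 60, 67, 76, 83, 95, 103, 112, 120]

Fragment lengths:
  [0,7): 7 bp
  [7,19): 12 bp
  [19,30): 11 bp
  [30,42): 12 bp
  [42,51): 9 bp
  [51,60): 9 bp
  [60,67): 7 bp
  [67,76): 9 bp
  [76,83): 7 bp
  [83,95): 12 bp
  [95,103): 8 bp
  [103,112): 9 bp
  [112,120): 8 bp
  [120,124): 4 bp

[4,7,7,7,8,8,9,9,9,9,11,12,12,12]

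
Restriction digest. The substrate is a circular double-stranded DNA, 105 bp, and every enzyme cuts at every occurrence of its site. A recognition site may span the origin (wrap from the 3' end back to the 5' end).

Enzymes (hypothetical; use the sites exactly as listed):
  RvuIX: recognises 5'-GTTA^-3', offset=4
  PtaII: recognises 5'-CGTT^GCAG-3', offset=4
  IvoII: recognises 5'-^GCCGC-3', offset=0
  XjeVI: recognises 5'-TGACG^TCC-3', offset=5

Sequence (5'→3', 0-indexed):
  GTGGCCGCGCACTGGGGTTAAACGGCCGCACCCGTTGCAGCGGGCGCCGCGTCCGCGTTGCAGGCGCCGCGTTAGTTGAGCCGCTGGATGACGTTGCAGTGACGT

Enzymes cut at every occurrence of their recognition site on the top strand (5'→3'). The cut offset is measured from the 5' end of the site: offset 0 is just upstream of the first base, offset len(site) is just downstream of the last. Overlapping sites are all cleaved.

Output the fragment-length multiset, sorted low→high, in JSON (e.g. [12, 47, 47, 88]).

[4,5,6,9,9,12,13,14,16,17]

Scan for sites:
  RvuIX (GTTA, off=4): starts [16, 70] → cuts [20, 74]
  PtaII (CGTTGCAG, off=4): starts [32, 55, 91] → cuts [36, 59, 95]
  IvoII (GCCGC, off=0): starts [3, 24, 45, 65, 79] → cuts [3, 24, 45, 65, 79]
  XjeVI (TGACGTCC, off=5): no sites

Pooled cuts: [3, 20, 24, 36, 45, 59, 65, 74, 79, 95]

Fragments:
  3→20: 17 bp
  20→24: 4 bp
  24→36: 12 bp
  36→45: 9 bp
  45→59: 14 bp
  59→65: 6 bp
  65→74: 9 bp
  74→79: 5 bp
  79→95: 16 bp
  95→3 (wrap): 105-95+3 = 13 bp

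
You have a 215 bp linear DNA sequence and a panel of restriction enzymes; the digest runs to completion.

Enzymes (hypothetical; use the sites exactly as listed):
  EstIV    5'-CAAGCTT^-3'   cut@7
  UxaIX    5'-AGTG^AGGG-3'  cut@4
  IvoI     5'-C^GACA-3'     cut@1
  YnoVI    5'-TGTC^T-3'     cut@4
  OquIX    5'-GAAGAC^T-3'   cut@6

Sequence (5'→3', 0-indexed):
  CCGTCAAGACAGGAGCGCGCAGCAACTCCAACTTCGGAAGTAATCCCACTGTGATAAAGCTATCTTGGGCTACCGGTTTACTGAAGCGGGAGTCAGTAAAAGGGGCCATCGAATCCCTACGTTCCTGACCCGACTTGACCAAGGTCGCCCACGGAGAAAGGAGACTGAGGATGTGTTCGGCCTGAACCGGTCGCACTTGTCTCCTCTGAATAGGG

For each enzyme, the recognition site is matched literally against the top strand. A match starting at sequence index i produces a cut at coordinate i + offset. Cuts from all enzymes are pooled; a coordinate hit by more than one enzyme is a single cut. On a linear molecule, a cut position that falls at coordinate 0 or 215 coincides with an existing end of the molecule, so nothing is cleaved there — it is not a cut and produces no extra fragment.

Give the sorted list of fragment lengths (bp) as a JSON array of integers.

Site scan:
  EstIV (CAAGCTT, off=7): no sites
  UxaIX (AGTGAGGG, off=4): no sites
  IvoI (CGACA, off=1): no sites
  YnoVI TGTCT/4: at [197] ⇒ [201]
  OquIX (GAAGACT, off=6): no sites

All cut coordinates (distinct, sorted): [201]

Fragments:
  [0,201): 201 bp
  [201,215): 14 bp

[14,201]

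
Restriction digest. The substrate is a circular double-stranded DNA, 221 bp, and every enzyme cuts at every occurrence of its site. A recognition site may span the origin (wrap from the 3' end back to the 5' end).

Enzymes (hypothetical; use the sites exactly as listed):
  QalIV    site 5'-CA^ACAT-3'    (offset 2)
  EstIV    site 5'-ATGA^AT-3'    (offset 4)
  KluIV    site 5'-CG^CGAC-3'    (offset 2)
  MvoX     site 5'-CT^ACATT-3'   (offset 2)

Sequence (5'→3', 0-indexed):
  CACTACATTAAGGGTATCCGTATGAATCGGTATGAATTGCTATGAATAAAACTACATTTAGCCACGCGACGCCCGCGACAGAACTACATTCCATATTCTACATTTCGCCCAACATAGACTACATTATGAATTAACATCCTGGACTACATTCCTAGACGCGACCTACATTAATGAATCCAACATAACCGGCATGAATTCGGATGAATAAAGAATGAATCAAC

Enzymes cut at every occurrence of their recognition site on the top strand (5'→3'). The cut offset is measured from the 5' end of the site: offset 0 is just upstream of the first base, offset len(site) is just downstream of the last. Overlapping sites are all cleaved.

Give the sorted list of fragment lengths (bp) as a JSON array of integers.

Per-enzyme occurrences:
  QalIV CAACAT/2: at [109, 177] ⇒ [111, 179]
  EstIV ATGAAT/4: at [21, 31, 41, 125, 170, 190, 200, 211] ⇒ [25, 35, 45, 129, 174, 194, 204, 215]
  KluIV CGCGAC/2: at [64, 73, 156] ⇒ [66, 75, 158]
  MvoX CTACATT/2: at [2, 51, 83, 97, 118, 143, 162] ⇒ [4, 53, 85, 99, 120, 145, 164]

Pooled cuts: [4, 25, 35, 45, 53, 66, 75, 85, 99, 111, 120, 129, 145, 158, 164, 174, 179, 194, 204, 215]

Fragments:
  4→25: 21 bp
  25→35: 10 bp
  35→45: 10 bp
  45→53: 8 bp
  53→66: 13 bp
  66→75: 9 bp
  75→85: 10 bp
  85→99: 14 bp
  99→111: 12 bp
  111→120: 9 bp
  120→129: 9 bp
  129→145: 16 bp
  145→158: 13 bp
  158→164: 6 bp
  164→174: 10 bp
  174→179: 5 bp
  179→194: 15 bp
  194→204: 10 bp
  204→215: 11 bp
  215→4 (wrap): 221-215+4 = 10 bp

[5,6,8,9,9,9,10,10,10,10,10,10,11,12,13,13,14,15,16,21]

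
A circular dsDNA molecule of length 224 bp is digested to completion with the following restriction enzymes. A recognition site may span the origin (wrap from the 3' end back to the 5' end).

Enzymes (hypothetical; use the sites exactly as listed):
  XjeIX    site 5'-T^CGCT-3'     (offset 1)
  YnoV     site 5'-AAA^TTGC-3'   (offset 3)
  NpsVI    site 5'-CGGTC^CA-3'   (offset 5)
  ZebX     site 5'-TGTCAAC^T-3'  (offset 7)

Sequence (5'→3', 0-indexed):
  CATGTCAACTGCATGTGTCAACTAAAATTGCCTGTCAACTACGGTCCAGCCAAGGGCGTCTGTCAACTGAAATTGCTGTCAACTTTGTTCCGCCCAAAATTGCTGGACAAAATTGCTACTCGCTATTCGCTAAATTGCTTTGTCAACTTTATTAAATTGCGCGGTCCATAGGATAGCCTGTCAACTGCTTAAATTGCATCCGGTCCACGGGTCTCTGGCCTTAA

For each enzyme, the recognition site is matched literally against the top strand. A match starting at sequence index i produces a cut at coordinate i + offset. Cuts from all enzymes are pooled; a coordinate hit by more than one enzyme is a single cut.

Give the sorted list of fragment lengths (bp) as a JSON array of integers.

[5,5,7,7,7,8,8,9,10,11,12,12,13,13,13,16,19,21,28]

Site scan:
  XjeIX (TCGCT, off=1): starts [119, 126] → cuts [120, 127]
  YnoV (AAATTGC, off=3): starts [24, 69, 96, 109, 131, 153, 190] → cuts [27, 72, 99, 112, 134, 156, 193]
  NpsVI (CGGTCCA, off=5): starts [41, 161, 200] → cuts [46, 166, 205]
  ZebX (TGTCAACT, off=7): starts [2, 15, 32, 60, 76, 140, 178] → cuts [9, 22, 39, 67, 83, 147, 185]

Pooled cuts: [9, 22, 27, 39, 46, 67, 72, 83, 99, 112, 120, 127, 134, 147, 156, 166, 185, 193, 205]

Fragments:
  9→22: 13 bp
  22→27: 5 bp
  27→39: 12 bp
  39→46: 7 bp
  46→67: 21 bp
  67→72: 5 bp
  72→83: 11 bp
  83→99: 16 bp
  99→112: 13 bp
  112→120: 8 bp
  120→127: 7 bp
  127→134: 7 bp
  134→147: 13 bp
  147→156: 9 bp
  156→166: 10 bp
  166→185: 19 bp
  185→193: 8 bp
  193→205: 12 bp
  205→9 (wrap): 224-205+9 = 28 bp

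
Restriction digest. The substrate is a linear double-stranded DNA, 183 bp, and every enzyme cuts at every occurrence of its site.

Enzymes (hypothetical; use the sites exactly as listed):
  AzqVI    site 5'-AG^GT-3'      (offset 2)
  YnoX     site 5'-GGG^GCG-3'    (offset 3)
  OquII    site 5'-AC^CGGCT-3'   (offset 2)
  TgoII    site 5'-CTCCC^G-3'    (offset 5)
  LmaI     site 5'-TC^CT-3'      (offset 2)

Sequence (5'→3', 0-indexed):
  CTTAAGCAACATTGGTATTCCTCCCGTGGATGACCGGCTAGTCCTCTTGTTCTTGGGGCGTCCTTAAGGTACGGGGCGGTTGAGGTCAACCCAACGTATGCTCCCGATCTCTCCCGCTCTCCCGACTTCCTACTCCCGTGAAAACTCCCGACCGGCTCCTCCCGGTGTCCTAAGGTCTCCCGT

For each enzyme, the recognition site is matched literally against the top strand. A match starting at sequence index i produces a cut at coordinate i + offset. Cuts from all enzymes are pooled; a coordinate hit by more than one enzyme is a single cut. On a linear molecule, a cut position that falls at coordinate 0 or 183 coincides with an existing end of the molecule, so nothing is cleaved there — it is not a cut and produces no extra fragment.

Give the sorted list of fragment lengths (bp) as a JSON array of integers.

Scan for sites:
  AzqVI (AGGT, off=2): starts [66, 82, 172] → cuts [68, 84, 174]
  YnoX (GGGGCG, off=3): starts [54, 72] → cuts [57, 75]
  OquII (ACCGGCT, off=2): starts [32, 150] → cuts [34, 152]
  TgoII (CTCCCG, off=5): starts [20, 100, 110, 118, 132, 144, 158, 176] → cuts [25, 105, 115, 123, 137, 149, 163, 181]
  LmaI (TCCT, off=2): starts [18, 41, 60, 127, 156, 167] → cuts [20, 43, 62, 129, 158, 169]

Pooled cuts: [20, 25, 34, 43, 57, 62, 68, 75, 84, 105, 115, 123, 129, 137, 149, 152, 158, 163, 169, 174, 181]

Fragments:
  [0,20): 20 bp
  [20,25): 5 bp
  [25,34): 9 bp
  [34,43): 9 bp
  [43,57): 14 bp
  [57,62): 5 bp
  [62,68): 6 bp
  [68,75): 7 bp
  [75,84): 9 bp
  [84,105): 21 bp
  [105,115): 10 bp
  [115,123): 8 bp
  [123,129): 6 bp
  [129,137): 8 bp
  [137,149): 12 bp
  [149,152): 3 bp
  [152,158): 6 bp
  [158,163): 5 bp
  [163,169): 6 bp
  [169,174): 5 bp
  [174,181): 7 bp
  [181,183): 2 bp

[2,3,5,5,5,5,6,6,6,6,7,7,8,8,9,9,9,10,12,14,20,21]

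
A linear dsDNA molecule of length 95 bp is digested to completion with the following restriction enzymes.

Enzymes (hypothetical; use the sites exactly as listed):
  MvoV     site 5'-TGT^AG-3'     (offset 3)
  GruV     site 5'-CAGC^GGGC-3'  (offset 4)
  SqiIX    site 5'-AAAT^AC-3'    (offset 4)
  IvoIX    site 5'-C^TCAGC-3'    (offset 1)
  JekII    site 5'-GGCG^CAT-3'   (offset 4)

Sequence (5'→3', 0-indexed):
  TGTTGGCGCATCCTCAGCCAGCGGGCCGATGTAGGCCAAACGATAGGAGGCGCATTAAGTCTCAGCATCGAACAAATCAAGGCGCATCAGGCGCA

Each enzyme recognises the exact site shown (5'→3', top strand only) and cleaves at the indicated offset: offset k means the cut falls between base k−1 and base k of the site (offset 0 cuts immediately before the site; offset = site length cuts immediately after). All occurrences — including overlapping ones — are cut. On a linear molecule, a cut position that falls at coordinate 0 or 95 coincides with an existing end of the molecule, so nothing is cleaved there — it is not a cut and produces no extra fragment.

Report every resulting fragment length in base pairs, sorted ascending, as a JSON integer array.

Scan for sites:
  MvoV TGTAG/3: at [29] ⇒ [32]
  GruV CAGCGGGC/4: at [18] ⇒ [22]
  SqiIX (AAATAC, off=4): no sites
  IvoIX CTCAGC/1: at [12, 60] ⇒ [13, 61]
  JekII GGCGCAT/4: at [4, 48, 80] ⇒ [8, 52, 84]

Pooled cuts: [8, 13, 22, 32, 52, 61, 84]

Fragment lengths:
  [0,8): 8 bp
  [8,13): 5 bp
  [13,22): 9 bp
  [22,32): 10 bp
  [32,52): 20 bp
  [52,61): 9 bp
  [61,84): 23 bp
  [84,95): 11 bp

[5,8,9,9,10,11,20,23]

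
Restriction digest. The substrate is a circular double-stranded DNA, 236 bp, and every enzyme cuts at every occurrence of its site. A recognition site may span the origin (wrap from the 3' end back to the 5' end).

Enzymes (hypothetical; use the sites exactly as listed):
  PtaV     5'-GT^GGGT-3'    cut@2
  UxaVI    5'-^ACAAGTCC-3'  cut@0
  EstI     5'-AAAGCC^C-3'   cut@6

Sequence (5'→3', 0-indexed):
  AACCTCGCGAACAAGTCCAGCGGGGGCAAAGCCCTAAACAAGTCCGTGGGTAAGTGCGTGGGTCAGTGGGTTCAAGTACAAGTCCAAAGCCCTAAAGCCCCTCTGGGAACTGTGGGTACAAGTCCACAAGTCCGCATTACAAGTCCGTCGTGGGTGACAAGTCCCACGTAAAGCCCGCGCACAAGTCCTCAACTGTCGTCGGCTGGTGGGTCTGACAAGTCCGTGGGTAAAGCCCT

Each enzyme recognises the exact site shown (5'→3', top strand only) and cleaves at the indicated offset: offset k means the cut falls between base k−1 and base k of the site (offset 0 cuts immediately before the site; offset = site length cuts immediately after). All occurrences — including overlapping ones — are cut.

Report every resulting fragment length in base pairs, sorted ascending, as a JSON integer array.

Scan for sites:
  PtaV GTGGGT/2: at [45, 57, 65, 111, 149, 205, 222] ⇒ [47, 59, 67, 113, 151, 207, 224]
  UxaVI ACAAGTCC/0: at [10, 37, 77, 117, 125, 138, 156, 180, 214] ⇒ [10, 37, 77, 117, 125, 138, 156, 180, 214]
  EstI AAAGCCC/6: at [27, 85, 93, 169, 228] ⇒ [33, 91, 99, 175, 234]

Pooled cuts: [10, 33, 37, 47, 59, 67, 77, 91, 99, 113, 117, 125, 138, 151, 156, 175, 180, 207, 214, 224, 234]

Fragment lengths:
  10→33: 23 bp
  33→37: 4 bp
  37→47: 10 bp
  47→59: 12 bp
  59→67: 8 bp
  67→77: 10 bp
  77→91: 14 bp
  91→99: 8 bp
  99→113: 14 bp
  113→117: 4 bp
  117→125: 8 bp
  125→138: 13 bp
  138→151: 13 bp
  151→156: 5 bp
  156→175: 19 bp
  175→180: 5 bp
  180→207: 27 bp
  207→214: 7 bp
  214→224: 10 bp
  224→234: 10 bp
  234→10 (wrap): 236-234+10 = 12 bp

[4,4,5,5,7,8,8,8,10,10,10,10,12,12,13,13,14,14,19,23,27]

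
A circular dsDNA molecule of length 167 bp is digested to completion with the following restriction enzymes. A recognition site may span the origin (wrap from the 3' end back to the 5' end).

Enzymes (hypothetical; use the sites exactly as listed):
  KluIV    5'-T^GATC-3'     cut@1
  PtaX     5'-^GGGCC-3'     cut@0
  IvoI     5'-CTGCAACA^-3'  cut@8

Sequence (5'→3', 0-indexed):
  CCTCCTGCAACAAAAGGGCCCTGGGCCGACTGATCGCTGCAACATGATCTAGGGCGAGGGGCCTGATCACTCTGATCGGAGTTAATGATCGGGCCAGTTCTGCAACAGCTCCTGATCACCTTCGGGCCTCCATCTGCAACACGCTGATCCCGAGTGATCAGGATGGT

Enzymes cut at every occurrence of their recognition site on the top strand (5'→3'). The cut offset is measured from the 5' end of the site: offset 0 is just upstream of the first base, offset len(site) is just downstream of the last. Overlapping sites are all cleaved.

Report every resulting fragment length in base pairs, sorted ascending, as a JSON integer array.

Site scan:
  KluIV TGATC/1: at [30, 44, 63, 72, 85, 112, 144, 154] ⇒ [31, 45, 64, 73, 86, 113, 145, 155]
  PtaX GGGCC/0: at [15, 22, 58, 90, 123] ⇒ [15, 22, 58, 90, 123]
  IvoI CTGCAACA/8: at [4, 36, 99, 133] ⇒ [12, 44, 107, 141]

Pooled cuts: [12, 15, 22, 31, 44, 45, 58, 64, 73, 86, 90, 107, 113, 123, 141, 145, 155]

Fragments:
  12→15: 3 bp
  15→22: 7 bp
  22→31: 9 bp
  31→44: 13 bp
  44→45: 1 bp
  45→58: 13 bp
  58→64: 6 bp
  64→73: 9 bp
  73→86: 13 bp
  86→90: 4 bp
  90→107: 17 bp
  107→113: 6 bp
  113→123: 10 bp
  123→141: 18 bp
  141→145: 4 bp
  145→155: 10 bp
  155→12 (wrap): 167-155+12 = 24 bp

[1,3,4,4,6,6,7,9,9,10,10,13,13,13,17,18,24]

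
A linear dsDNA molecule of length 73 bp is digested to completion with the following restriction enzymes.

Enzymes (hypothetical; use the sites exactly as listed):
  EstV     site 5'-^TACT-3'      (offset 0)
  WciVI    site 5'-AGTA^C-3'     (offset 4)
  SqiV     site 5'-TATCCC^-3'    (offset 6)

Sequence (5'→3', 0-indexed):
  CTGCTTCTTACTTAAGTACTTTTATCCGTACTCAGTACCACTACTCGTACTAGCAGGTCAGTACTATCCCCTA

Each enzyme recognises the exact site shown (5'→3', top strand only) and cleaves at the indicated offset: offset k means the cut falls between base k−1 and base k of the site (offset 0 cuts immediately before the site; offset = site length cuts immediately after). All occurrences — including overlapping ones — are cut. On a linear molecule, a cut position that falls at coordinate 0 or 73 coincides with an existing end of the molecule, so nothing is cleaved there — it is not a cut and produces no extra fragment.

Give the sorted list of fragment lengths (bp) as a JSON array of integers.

Scan for sites:
  EstV TACT/0: at [8, 16, 28, 41, 47, 61] ⇒ [8, 16, 28, 41, 47, 61]
  WciVI AGTAC/4: at [14, 33, 59] ⇒ [18, 37, 63]
  SqiV TATCCC/6: at [64] ⇒ [70]

Pooled cuts: [8, 16, 18, 28, 37, 41, 47, 61, 63, 70]

Fragments:
  [0,8): 8 bp
  [8,16): 8 bp
  [16,18): 2 bp
  [18,28): 10 bp
  [28,37): 9 bp
  [37,41): 4 bp
  [41,47): 6 bp
  [47,61): 14 bp
  [61,63): 2 bp
  [63,70): 7 bp
  [70,73): 3 bp

[2,2,3,4,6,7,8,8,9,10,14]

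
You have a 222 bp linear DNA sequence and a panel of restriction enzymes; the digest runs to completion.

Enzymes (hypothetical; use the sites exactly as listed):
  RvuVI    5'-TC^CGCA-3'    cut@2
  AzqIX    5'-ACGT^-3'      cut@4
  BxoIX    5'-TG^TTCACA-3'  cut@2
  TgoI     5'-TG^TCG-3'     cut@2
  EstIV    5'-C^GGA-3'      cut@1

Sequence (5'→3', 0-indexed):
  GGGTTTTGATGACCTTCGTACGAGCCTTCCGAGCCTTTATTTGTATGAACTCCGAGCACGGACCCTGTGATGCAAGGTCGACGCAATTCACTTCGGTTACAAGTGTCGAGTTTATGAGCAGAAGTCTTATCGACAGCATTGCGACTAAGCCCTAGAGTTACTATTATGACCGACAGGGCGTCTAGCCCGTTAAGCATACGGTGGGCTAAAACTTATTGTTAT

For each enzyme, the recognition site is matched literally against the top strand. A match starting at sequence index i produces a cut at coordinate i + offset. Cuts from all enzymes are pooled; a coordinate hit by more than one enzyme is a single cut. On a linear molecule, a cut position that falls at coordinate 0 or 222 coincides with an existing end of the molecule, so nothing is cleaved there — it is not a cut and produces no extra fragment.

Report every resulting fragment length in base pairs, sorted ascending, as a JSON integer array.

Site scan:
  RvuVI (TCCGCA, off=2): no sites
  AzqIX (ACGT, off=4): no sites
  BxoIX (TGTTCACA, off=2): no sites
  TgoI TGTCG/2: at [103] ⇒ [105]
  EstIV CGGA/1: at [58] ⇒ [59]

Pooled cuts: [59, 105]

Fragments:
  [0,59): 59 bp
  [59,105): 46 bp
  [105,222): 117 bp

[46,59,117]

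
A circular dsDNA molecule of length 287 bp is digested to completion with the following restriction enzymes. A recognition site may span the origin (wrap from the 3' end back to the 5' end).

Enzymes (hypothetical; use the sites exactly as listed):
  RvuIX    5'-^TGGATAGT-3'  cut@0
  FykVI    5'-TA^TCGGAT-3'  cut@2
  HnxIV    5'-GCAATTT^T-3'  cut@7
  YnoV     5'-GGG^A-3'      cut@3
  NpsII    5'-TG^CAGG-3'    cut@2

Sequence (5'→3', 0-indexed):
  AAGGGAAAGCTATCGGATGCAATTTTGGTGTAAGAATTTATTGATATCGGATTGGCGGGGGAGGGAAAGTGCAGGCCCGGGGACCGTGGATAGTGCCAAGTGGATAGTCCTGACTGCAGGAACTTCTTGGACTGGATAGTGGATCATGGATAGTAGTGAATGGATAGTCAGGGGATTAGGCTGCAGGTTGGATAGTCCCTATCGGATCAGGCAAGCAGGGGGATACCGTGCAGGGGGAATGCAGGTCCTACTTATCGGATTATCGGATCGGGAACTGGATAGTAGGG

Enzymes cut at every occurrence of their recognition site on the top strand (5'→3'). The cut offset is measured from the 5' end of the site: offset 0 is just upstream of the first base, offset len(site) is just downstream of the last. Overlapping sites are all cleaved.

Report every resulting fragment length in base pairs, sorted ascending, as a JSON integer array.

[3,4,4,4,5,5,6,7,7,8,8,9,10,11,12,13,13,13,14,14,14,14,15,16,16,21,21]

Per-enzyme occurrences:
  RvuIX (TGGATAGT, off=0): starts [86, 100, 132, 146, 160, 188, 275] → cuts [86, 100, 132, 146, 160, 188, 275]
  FykVI (TATCGGAT, off=2): starts [10, 44, 199, 252, 260] → cuts [12, 46, 201, 254, 262]
  HnxIV (GCAATTTT, off=7): starts [18] → cuts [25]
  YnoV (GGGA, off=3): starts [2, 58, 62, 79, 171, 219, 234, 269, 284] → cuts [0, 5, 61, 65, 82, 174, 222, 237, 272]
  NpsII (TGCAGG, off=2): starts [69, 114, 181, 228, 239] → cuts [71, 116, 183, 230, 241]

All cut coordinates (distinct, sorted): [0, 5, 12, 25, 46, 61, 65, 71, 82, 86, 100, 116, 132, 146, 160, 174, 183, 188, 201, 222, 230, 237, 241, 254, 262, 272, 275]

Fragment lengths:
  0→5: 5 bp
  5→12: 7 bp
  12→25: 13 bp
  25→46: 21 bp
  46→61: 15 bp
  61→65: 4 bp
  65→71: 6 bp
  71→82: 11 bp
  82→86: 4 bp
  86→100: 14 bp
  100→116: 16 bp
  116→132: 16 bp
  132→146: 14 bp
  146→160: 14 bp
  160→174: 14 bp
  174→183: 9 bp
  183→188: 5 bp
  188→201: 13 bp
  201→222: 21 bp
  222→230: 8 bp
  230→237: 7 bp
  237→241: 4 bp
  241→254: 13 bp
  254→262: 8 bp
  262→272: 10 bp
  272→275: 3 bp
  275→0 (wrap): 287-275+0 = 12 bp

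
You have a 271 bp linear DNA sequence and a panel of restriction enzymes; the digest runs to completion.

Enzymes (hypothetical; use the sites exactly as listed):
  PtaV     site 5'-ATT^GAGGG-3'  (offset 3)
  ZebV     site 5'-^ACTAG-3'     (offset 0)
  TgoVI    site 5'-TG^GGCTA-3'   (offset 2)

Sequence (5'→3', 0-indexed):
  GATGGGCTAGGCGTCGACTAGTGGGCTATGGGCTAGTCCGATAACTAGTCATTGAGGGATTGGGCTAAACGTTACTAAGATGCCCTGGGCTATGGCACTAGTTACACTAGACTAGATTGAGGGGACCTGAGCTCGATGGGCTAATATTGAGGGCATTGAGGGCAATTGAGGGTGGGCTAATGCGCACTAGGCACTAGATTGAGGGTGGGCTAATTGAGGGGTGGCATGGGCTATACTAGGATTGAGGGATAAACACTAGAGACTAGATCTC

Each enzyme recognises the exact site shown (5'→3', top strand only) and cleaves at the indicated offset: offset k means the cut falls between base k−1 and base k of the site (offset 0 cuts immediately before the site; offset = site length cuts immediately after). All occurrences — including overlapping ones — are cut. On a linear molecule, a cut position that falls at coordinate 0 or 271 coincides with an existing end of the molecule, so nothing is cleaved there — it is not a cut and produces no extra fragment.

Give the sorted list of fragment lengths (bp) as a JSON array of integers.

Scan for sites:
  PtaV ATTGAGGG/3: at [50, 115, 145, 154, 164, 197, 212, 240] ⇒ [53, 118, 148, 157, 167, 200, 215, 243]
  ZebV ACTAG/0: at [16, 43, 96, 105, 110, 185, 192, 234, 254, 261] ⇒ [16, 43, 96, 105, 110, 185, 192, 234, 254, 261]
  TgoVI TGGGCTA/2: at [2, 21, 28, 60, 85, 136, 172, 205, 226] ⇒ [4, 23, 30, 62, 87, 138, 174, 207, 228]

Pooled cuts: [4, 16, 23, 30, 43, 53, 62, 87, 96, 105, 110, 118, 138, 148, 157, 167, 174, 185, 192, 200, 207, 215, 228, 234, 243, 254, 261]

Fragments:
  [0,4): 4 bp
  [4,16): 12 bp
  [16,23): 7 bp
  [23,30): 7 bp
  [30,43): 13 bp
  [43,53): 10 bp
  [53,62): 9 bp
  [62,87): 25 bp
  [87,96): 9 bp
  [96,105): 9 bp
  [105,110): 5 bp
  [110,118): 8 bp
  [118,138): 20 bp
  [138,148): 10 bp
  [148,157): 9 bp
  [157,167): 10 bp
  [167,174): 7 bp
  [174,185): 11 bp
  [185,192): 7 bp
  [192,200): 8 bp
  [200,207): 7 bp
  [207,215): 8 bp
  [215,228): 13 bp
  [228,234): 6 bp
  [234,243): 9 bp
  [243,254): 11 bp
  [254,261): 7 bp
  [261,271): 10 bp

[4,5,6,7,7,7,7,7,7,8,8,8,9,9,9,9,9,10,10,10,10,11,11,12,13,13,20,25]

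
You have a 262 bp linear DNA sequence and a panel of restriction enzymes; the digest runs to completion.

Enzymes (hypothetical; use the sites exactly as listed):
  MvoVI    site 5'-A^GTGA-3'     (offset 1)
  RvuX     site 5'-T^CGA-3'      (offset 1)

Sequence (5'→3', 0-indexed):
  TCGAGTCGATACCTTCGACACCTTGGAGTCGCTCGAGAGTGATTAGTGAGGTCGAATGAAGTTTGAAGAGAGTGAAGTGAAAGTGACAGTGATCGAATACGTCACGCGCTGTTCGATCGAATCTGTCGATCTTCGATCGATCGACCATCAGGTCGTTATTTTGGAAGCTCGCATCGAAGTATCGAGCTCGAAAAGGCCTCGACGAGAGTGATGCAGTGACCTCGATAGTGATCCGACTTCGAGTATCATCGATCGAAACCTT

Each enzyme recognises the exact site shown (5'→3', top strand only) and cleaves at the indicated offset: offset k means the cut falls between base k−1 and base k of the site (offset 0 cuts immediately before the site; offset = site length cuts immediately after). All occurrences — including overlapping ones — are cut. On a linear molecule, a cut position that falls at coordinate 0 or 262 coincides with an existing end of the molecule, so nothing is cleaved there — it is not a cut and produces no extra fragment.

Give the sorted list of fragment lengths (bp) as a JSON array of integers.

Site scan:
  MvoVI (AGTGA, off=1): starts [37, 44, 70, 75, 81, 87, 206, 214, 226] → cuts [38, 45, 71, 76, 82, 88, 207, 215, 227]
  RvuX (TCGA, off=1): starts [0, 5, 14, 32, 51, 92, 112, 116, 125, 132, 136, 140, 173, 181, 187, 198, 221, 238, 248, 252] → cuts [1, 6, 15, 33, 52, 93, 113, 117, 126, 133, 137, 141, 174, 182, 188, 199, 222, 239, 249, 253]

Pooled cuts: [1, 6, 15, 33, 38, 45, 52, 71, 76, 82, 88, 93, 113, 117, 126, 133, 137, 141, 174, 182, 188, 199, 207, 215, 222, 227, 239, 249, 253]

Fragment lengths:
  [0,1): 1 bp
  [1,6): 5 bp
  [6,15): 9 bp
  [15,33): 18 bp
  [33,38): 5 bp
  [38,45): 7 bp
  [45,52): 7 bp
  [52,71): 19 bp
  [71,76): 5 bp
  [76,82): 6 bp
  [82,88): 6 bp
  [88,93): 5 bp
  [93,113): 20 bp
  [113,117): 4 bp
  [117,126): 9 bp
  [126,133): 7 bp
  [133,137): 4 bp
  [137,141): 4 bp
  [141,174): 33 bp
  [174,182): 8 bp
  [182,188): 6 bp
  [188,199): 11 bp
  [199,207): 8 bp
  [207,215): 8 bp
  [215,222): 7 bp
  [222,227): 5 bp
  [227,239): 12 bp
  [239,249): 10 bp
  [249,253): 4 bp
  [253,262): 9 bp

[1,4,4,4,4,5,5,5,5,5,6,6,6,7,7,7,7,8,8,8,9,9,9,10,11,12,18,19,20,33]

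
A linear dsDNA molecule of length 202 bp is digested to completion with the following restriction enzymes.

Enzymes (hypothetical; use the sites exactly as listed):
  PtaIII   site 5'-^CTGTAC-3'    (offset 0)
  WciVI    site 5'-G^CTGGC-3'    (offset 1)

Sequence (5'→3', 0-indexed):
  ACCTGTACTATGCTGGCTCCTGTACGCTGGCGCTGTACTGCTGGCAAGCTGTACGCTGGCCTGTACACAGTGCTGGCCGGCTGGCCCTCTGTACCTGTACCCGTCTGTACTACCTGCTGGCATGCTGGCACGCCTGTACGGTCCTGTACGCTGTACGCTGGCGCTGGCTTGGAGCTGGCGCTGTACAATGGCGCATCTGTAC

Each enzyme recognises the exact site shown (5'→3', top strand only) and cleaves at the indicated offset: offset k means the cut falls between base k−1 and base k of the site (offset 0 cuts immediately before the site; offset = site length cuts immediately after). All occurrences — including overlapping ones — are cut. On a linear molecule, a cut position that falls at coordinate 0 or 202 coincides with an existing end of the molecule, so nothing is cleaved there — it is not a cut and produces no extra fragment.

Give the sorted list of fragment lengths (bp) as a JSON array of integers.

Site scan:
  PtaIII (CTGTAC, off=0): starts [2, 19, 32, 48, 60, 88, 94, 104, 133, 143, 150, 180, 196] → cuts [2, 19, 32, 48, 60, 88, 94, 104, 133, 143, 150, 180, 196]
  WciVI (GCTGGC, off=1): starts [11, 25, 39, 54, 71, 79, 115, 123, 156, 162, 173] → cuts [12, 26, 40, 55, 72, 80, 116, 124, 157, 163, 174]

All cut coordinates (distinct, sorted): [2, 12, 19, 26, 32, 40, 48, 55, 60, 72, 80, 88, 94, 104, 116, 124, 133, 143, 150, 157, 163, 174, 180, 196]

Fragment lengths:
  [0,2): 2 bp
  [2,12): 10 bp
  [12,19): 7 bp
  [19,26): 7 bp
  [26,32): 6 bp
  [32,40): 8 bp
  [40,48): 8 bp
  [48,55): 7 bp
  [55,60): 5 bp
  [60,72): 12 bp
  [72,80): 8 bp
  [80,88): 8 bp
  [88,94): 6 bp
  [94,104): 10 bp
  [104,116): 12 bp
  [116,124): 8 bp
  [124,133): 9 bp
  [133,143): 10 bp
  [143,150): 7 bp
  [150,157): 7 bp
  [157,163): 6 bp
  [163,174): 11 bp
  [174,180): 6 bp
  [180,196): 16 bp
  [196,202): 6 bp

[2,5,6,6,6,6,6,7,7,7,7,7,8,8,8,8,8,9,10,10,10,11,12,12,16]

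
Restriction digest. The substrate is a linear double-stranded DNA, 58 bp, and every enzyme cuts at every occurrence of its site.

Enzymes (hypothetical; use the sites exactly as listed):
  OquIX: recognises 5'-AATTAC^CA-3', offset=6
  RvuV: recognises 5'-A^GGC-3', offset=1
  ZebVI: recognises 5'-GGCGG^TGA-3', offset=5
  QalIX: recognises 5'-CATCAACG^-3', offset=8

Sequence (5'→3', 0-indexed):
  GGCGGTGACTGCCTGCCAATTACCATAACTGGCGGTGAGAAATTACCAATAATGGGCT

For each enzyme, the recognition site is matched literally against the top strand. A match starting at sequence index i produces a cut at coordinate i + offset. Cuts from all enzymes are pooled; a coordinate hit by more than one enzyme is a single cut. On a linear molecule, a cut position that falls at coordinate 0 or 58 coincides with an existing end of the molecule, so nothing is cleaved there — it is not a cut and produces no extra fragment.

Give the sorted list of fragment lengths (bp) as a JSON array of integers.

[5,11,12,12,18]

Site scan:
  OquIX AATTACCA/6: at [17, 40] ⇒ [23, 46]
  RvuV (AGGC, off=1): no sites
  ZebVI GGCGGTGA/5: at [0, 30] ⇒ [5, 35]
  QalIX (CATCAACG, off=8): no sites

Pooled cuts: [5, 23, 35, 46]

Fragment lengths:
  [0,5): 5 bp
  [5,23): 18 bp
  [23,35): 12 bp
  [35,46): 11 bp
  [46,58): 12 bp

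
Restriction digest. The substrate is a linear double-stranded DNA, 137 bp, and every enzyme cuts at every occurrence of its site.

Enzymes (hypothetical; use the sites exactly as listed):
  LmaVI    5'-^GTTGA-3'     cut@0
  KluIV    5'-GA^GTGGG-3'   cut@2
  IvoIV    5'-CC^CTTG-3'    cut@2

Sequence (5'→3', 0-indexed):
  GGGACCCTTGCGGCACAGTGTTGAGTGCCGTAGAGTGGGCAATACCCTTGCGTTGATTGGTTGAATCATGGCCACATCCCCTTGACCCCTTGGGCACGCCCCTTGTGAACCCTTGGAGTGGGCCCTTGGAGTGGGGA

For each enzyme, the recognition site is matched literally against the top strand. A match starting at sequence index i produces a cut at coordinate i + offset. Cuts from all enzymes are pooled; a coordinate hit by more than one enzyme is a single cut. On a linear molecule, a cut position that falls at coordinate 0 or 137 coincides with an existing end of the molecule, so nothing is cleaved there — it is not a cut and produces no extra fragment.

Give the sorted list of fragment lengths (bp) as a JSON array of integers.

[5,6,6,6,7,7,8,8,10,12,13,13,15,21]

Scan for sites:
  LmaVI (GTTGA, off=0): starts [19, 51, 59] → cuts [19, 51, 59]
  KluIV (GAGTGGG, off=2): starts [32, 115, 128] → cuts [34, 117, 130]
  IvoIV (CCCTTG, off=2): starts [4, 44, 78, 86, 99, 109, 122] → cuts [6, 46, 80, 88, 101, 111, 124]

All cut coordinates (distinct, sorted): [6, 19, 34, 46, 51, 59, 80, 88, 101, 111, 117, 124, 130]

Fragments:
  [0,6): 6 bp
  [6,19): 13 bp
  [19,34): 15 bp
  [34,46): 12 bp
  [46,51): 5 bp
  [51,59): 8 bp
  [59,80): 21 bp
  [80,88): 8 bp
  [88,101): 13 bp
  [101,111): 10 bp
  [111,117): 6 bp
  [117,124): 7 bp
  [124,130): 6 bp
  [130,137): 7 bp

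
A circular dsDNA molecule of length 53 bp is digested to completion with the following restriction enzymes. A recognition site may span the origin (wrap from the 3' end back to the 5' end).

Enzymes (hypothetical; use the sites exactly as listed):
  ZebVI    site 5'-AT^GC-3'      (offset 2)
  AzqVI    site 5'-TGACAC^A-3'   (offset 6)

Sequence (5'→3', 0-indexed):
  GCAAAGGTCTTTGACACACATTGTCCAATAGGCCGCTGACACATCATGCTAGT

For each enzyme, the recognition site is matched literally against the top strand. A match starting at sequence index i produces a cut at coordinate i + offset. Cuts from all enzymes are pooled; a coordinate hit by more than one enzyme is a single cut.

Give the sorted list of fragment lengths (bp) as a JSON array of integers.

[5,23,25]

Site scan:
  ZebVI (ATGC, off=2): starts [45] → cuts [47]
  AzqVI (TGACACA, off=6): starts [11, 36] → cuts [17, 42]

Pooled cuts: [17, 42, 47]

Fragments:
  17→42: 25 bp
  42→47: 5 bp
  47→17 (wrap): 53-47+17 = 23 bp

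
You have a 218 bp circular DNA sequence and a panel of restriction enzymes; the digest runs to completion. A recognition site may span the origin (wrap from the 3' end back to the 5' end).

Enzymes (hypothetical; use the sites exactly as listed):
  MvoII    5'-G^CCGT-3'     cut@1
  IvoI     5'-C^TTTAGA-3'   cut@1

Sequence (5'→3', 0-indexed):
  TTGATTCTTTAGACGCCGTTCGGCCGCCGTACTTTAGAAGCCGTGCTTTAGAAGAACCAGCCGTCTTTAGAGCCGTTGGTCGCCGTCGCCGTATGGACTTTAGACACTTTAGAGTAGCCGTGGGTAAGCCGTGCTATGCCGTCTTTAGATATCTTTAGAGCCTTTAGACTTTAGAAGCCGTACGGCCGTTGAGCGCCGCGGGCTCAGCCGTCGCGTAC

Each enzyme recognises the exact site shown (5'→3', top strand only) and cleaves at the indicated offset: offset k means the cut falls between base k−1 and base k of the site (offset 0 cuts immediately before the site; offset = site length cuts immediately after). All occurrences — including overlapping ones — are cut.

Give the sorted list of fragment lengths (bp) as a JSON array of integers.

Per-enzyme occurrences:
  MvoII GCCGT/1: at [14, 25, 39, 59, 71, 81, 87, 116, 127, 137, 176, 184, 206] ⇒ [15, 26, 40, 60, 72, 82, 88, 117, 128, 138, 177, 185, 207]
  IvoI CTTTAGA/1: at [6, 31, 45, 64, 97, 106, 142, 152, 161, 168] ⇒ [7, 32, 46, 65, 98, 107, 143, 153, 162, 169]

Pooled cuts: [7, 15, 26, 32, 40, 46, 60, 65, 72, 82, 88, 98, 107, 117, 128, 138, 143, 153, 162, 169, 177, 185, 207]

Fragments:
  7→15: 8 bp
  15→26: 11 bp
  26→32: 6 bp
  32→40: 8 bp
  40→46: 6 bp
  46→60: 14 bp
  60→65: 5 bp
  65→72: 7 bp
  72→82: 10 bp
  82→88: 6 bp
  88→98: 10 bp
  98→107: 9 bp
  107→117: 10 bp
  117→128: 11 bp
  128→138: 10 bp
  138→143: 5 bp
  143→153: 10 bp
  153→162: 9 bp
  162→169: 7 bp
  169→177: 8 bp
  177→185: 8 bp
  185→207: 22 bp
  207→7 (wrap): 218-207+7 = 18 bp

[5,5,6,6,6,7,7,8,8,8,8,9,9,10,10,10,10,10,11,11,14,18,22]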